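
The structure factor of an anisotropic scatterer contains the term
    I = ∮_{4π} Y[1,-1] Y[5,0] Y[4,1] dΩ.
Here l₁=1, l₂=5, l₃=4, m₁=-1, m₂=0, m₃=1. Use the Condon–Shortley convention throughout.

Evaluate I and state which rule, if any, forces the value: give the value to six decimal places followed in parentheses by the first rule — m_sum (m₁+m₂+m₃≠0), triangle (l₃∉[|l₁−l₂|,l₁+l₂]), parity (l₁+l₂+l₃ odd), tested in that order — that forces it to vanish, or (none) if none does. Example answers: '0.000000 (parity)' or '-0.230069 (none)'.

0.155288 (none)

Checks pass: Σm=0; 10 even; l₃=4∈[4,6].
(2·1+1)(2·5+1)(2·4+1) = 297
Δ: 2! 0! 8! / 11! → 1/495
sum: t=1:−1/576 = -1/576
3j²(1 5 4; 0 0 0) = Δ·Π!·Σ² = 5/99  (sign -1)
sum: t=2:+1/1440 = 1/1440
3j²(1 5 4; -1 0 1) = Δ·Π!·Σ² = 2/99  (sign -1)
combine: 4πI² = 297·5/99·2/99 = 10/33
take √, sign +1: I = 0.15528807
No selection rule forces the value: the integral is nonzero (none).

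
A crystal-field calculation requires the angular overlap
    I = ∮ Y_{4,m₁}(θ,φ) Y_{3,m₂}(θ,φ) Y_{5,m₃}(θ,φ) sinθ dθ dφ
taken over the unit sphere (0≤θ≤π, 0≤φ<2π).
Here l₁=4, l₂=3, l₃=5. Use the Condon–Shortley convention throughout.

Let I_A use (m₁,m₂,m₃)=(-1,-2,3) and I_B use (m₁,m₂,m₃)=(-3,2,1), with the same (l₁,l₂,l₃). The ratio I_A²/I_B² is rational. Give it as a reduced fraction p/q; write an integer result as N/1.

Same 4,3,5: normalisation and zero-m 3j drop out of the ratio.
A: Δ: 2! 6! 4! / 13! → 1/180180; sum: t=0:+1/1440 t=1:−1/1152 = -1/5760; 3j²(4 3 5; -1 -2 3) = Δ·Π!·Σ² = 1/858  (sign -1)
B: Δ: 2! 6! 4! / 13! → 1/180180; sum: t=1:−1/17280 t=2:+1/1440 = 11/17280; 3j²(4 3 5; -3 2 1) = Δ·Π!·Σ² = 11/468  (sign +1)
I_A²/I_B² = (1/858)/(11/468) = 6/121

6/121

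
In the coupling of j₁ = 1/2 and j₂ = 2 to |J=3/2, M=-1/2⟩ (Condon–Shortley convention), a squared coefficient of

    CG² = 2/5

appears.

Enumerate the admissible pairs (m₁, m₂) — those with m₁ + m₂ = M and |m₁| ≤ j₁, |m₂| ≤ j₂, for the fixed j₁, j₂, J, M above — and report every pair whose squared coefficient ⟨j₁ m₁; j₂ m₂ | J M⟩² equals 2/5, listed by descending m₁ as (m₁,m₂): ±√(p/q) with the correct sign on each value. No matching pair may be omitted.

(-1/2,0): −√(2/5)

Admissible pairs with m₁+m₂ = M = -1/2: (-1/2,0), (1/2,-1)
  (m₁,m₂)=(1/2,-1): CG² = 3/5, CG = +√(3/5)
  (m₁,m₂)=(-1/2,0): CG² = 2/5, CG = −√(2/5)   ← matches the target
Pairs with CG² = 2/5: (-1/2,0): −√(2/5)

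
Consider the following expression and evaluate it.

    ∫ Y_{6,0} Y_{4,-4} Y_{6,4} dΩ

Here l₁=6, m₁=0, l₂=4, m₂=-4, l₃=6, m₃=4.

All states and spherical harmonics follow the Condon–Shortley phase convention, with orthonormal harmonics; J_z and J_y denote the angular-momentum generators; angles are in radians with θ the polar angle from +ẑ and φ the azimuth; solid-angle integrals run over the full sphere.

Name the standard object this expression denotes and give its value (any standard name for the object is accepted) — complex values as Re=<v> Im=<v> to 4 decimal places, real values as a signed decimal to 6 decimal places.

Gaunt coefficient, +0.141673

This is a Gaunt coefficient — the integral of a triple product of spherical harmonics over the sphere.
m-sum 0 ✓  L=16 even ✓  2≤6≤10 ✓
Π(2lᵢ+1) = 13×9×13 = 1521
triangle coeff Δ(6,4,6) = 1/15315300
Σ_t [0,4]: t=0:+1/829440 t=1:−1/25920 t=2:+1/9216 t=3:−1/25920 t=4:+1/829440 = 7/207360
(3j)²=28/2431 [(6 4 6; 0 0 0)], sign=+1
Σ_t [0,0]: t=0:+1/829440 = 1/829440
(3j)²=35/2431 [(6 4 6; 0 -4 4)], sign=+1
⇒ 4πI² = 8820/34969
I = (+1)√(8820/34969/(4π)) = 0.14167322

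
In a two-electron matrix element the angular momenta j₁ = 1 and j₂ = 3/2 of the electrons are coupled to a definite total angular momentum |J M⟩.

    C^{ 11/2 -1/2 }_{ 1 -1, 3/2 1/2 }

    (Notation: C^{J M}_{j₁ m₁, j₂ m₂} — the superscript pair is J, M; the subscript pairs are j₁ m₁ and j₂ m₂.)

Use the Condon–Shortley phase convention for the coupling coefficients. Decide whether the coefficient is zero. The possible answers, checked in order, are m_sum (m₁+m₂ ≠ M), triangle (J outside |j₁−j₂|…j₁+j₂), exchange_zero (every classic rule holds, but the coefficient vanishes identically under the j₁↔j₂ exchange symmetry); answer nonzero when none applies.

m-sum: m₁+m₂ = -1+1/2 = -1/2, M = -1/2  ✓
triangle: need |j₁−j₂| ≤ J ≤ j₁+j₂, i.e. J ∈ [1/2, 5/2]; J = 11/2 is outside ✗ ⇒ coefficient is 0

triangle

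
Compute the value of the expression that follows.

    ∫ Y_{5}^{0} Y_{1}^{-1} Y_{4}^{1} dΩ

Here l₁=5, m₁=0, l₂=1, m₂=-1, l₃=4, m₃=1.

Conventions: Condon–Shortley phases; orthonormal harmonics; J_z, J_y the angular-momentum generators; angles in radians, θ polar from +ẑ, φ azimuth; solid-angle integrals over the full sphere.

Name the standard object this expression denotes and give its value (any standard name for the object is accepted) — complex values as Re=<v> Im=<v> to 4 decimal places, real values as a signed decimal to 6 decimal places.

Gaunt coefficient, +0.155288

This is a Gaunt coefficient — the integral of a triple product of spherical harmonics over the sphere.
Checks pass: Σm=0; 10 even; l₃=4∈[4,6].
(2·5+1)(2·1+1)(2·4+1) = 297
Δ: 2! 8! 0! / 11! → 1/495
sum: t=1:−1/576 = -1/576
3j²(5 1 4; 0 0 0) = Δ·Π!·Σ² = 5/99  (sign -1)
sum: t=0:+1/1440 = 1/1440
3j²(5 1 4; 0 -1 1) = Δ·Π!·Σ² = 2/99  (sign -1)
combine: 4πI² = 297·5/99·2/99 = 10/33
take √, sign +1: I = 0.15528807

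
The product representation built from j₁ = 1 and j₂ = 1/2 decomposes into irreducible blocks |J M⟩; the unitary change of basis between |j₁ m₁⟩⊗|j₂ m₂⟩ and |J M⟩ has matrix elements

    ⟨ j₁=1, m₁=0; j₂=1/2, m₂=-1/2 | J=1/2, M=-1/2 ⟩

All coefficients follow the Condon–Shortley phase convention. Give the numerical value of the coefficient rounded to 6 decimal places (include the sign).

√[2·1!1!0!/3! · 1!1!0!1!0!1!] = √(1/3)
  +(−1)^0/∏(0,1,1,0,0,0)! = 1  (running 1)
⟨..|..⟩ = √(1/3)·(1) = +0.577350

+√(1/3) = +0.577350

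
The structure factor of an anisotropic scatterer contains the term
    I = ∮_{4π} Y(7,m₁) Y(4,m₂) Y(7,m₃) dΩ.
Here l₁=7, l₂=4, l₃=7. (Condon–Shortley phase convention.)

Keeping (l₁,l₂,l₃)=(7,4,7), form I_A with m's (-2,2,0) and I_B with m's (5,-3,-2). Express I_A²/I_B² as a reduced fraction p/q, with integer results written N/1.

6627/13475

Same 7,4,7: normalisation and zero-m 3j drop out of the ratio.
A: Δ: 4! 10! 4! / 19! → 1/58198140; sum: t=2:+1/2903040 t=3:−1/622080 t=4:+1/1382400 = -47/87091200; 3j²(7 4 7; -2 2 0) = Δ·Π!·Σ² = 2209/277134  (sign +1)
B: Δ: 4! 10! 4! / 19! → 1/58198140; sum: t=0:+1/11612160 t=1:−1/52254720 = 1/14929920; 3j²(7 4 7; 5 -3 -2) = Δ·Π!·Σ² = 1225/75582  (sign -1)
I_A²/I_B² = (2209/277134)/(1225/75582) = 6627/13475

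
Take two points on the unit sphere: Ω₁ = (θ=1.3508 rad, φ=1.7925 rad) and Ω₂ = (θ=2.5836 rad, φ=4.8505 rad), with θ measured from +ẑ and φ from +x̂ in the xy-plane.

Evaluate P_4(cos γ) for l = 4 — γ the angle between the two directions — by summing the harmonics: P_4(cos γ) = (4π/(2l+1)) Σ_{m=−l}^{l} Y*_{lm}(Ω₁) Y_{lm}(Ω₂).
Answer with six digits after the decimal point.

Term-by-term m-sum for l=4 (normalisation 4π/9 = 1.396263):
  term(m=-4) = 0.01319 + 0.00458j   from Y*(Ω₁)=0.25363 + 0.31110j, Y(Ω₂)=0.02961 - 0.01825j
  term(m=-3) = 0.03876 + 0.00993j   from Y*(Ω₁)=0.15667 - 0.19976j, Y(Ω₂)=0.06345 + 0.14428j
  term(m=-2) = -0.07930 - 0.01338j   from Y*(Ω₁)=0.19185 + 0.09112j, Y(Ω₂)=-0.36430 + 0.10327j
  term(m=-1) = -0.11592 - 0.00971j   from Y*(Ω₁)=0.05908 - 0.26209j, Y(Ω₂)=-0.05961 - 0.42885j
  term(m=+0) = -0.00856 + 0.00000j   from Y*(Ω₁)=0.17462 + 0.00000j, Y(Ω₂)=-0.04900 + 0.00000j
  term(m=+1) = -0.11592 + 0.00971j   from Y*(Ω₁)=-0.05908 - 0.26209j, Y(Ω₂)=0.05961 - 0.42885j
  term(m=+2) = -0.07930 + 0.01338j   from Y*(Ω₁)=0.19185 - 0.09112j, Y(Ω₂)=-0.36430 - 0.10327j
  term(m=+3) = 0.03876 - 0.00993j   from Y*(Ω₁)=-0.15667 - 0.19976j, Y(Ω₂)=-0.06345 + 0.14428j
  term(m=+4) = 0.01319 - 0.00458j   from Y*(Ω₁)=0.25363 - 0.31110j, Y(Ω₂)=0.02961 + 0.01825j
Σ over m = -0.29509 + 0.00000j; ×(4π/9) → -0.41203 + 0.00000j. Real part: -0.412029

-0.412029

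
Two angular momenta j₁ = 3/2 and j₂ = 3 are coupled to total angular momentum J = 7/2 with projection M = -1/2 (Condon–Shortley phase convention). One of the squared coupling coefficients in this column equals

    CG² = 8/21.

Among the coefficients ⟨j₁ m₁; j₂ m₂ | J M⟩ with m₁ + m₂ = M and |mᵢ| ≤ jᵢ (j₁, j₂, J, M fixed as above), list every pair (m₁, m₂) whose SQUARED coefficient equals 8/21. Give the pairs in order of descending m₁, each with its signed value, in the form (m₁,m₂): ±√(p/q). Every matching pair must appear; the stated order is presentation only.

Admissible pairs with m₁+m₂ = M = -1/2: (-3/2,1), (-1/2,0), (1/2,-1), (3/2,-2)
  (m₁,m₂)=(3/2,-2): CG² = 5/21, CG = +√(5/21)
  (m₁,m₂)=(1/2,-1): CG² = 2/7, CG = +√(2/7)
  (m₁,m₂)=(-1/2,0): CG² = 2/21, CG = −√(2/21)
  (m₁,m₂)=(-3/2,1): CG² = 8/21, CG = −√(8/21)   ← matches the target
Pairs with CG² = 8/21: (-3/2,1): −√(8/21)

(-3/2,1): −√(8/21)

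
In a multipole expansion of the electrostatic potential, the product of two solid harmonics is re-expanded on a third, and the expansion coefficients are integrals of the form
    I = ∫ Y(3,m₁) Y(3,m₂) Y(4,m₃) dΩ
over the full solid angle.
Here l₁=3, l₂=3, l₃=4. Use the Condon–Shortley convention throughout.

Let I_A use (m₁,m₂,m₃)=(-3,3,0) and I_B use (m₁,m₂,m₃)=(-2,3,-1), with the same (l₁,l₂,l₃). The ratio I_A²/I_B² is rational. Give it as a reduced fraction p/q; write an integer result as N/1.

3/10

Shared (l₁,l₂,l₃)=(3,3,4): N and (l;000)² cancel in I_A²/I_B².
A: Δ = 2!·4!·4!/11! = 1/34650; Racah Σ t=2..2: t=2:+1/1152 = 1/1152; ⇒ 3j(3 3 4; -3 3 0)² = 1/154, sgn +1
B: Δ = 2!·4!·4!/11! = 1/34650; Racah Σ t=2..2: t=2:+1/288 = 1/288; ⇒ 3j(3 3 4; -2 3 -1)² = 5/231, sgn -1
I_A²/I_B² = (1/154)/(5/231) = 3/10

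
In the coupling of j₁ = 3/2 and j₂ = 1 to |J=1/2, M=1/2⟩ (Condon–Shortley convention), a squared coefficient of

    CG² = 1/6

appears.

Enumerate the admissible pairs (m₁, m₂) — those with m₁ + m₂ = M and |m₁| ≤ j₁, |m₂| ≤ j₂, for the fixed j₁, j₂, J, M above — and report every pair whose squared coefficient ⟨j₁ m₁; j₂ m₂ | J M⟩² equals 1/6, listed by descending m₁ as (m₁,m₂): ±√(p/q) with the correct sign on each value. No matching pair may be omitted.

(-1/2,1): +√(1/6)

Admissible pairs with m₁+m₂ = M = 1/2: (-1/2,1), (1/2,0), (3/2,-1)
  (m₁,m₂)=(3/2,-1): CG² = 1/2, CG = +√(1/2)
  (m₁,m₂)=(1/2,0): CG² = 1/3, CG = −√(1/3)
  (m₁,m₂)=(-1/2,1): CG² = 1/6, CG = +√(1/6)   ← matches the target
Pairs with CG² = 1/6: (-1/2,1): +√(1/6)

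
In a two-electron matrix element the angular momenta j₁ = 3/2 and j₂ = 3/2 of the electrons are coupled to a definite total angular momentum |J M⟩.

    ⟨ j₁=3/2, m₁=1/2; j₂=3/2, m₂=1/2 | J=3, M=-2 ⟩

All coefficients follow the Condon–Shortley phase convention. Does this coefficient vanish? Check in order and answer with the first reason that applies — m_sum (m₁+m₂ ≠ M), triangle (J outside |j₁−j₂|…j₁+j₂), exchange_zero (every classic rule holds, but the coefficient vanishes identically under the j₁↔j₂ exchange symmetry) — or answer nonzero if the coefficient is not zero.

m_sum

m-sum: m₁+m₂ = 1/2+1/2 = 1, M = -2  ✗ ⇒ coefficient is 0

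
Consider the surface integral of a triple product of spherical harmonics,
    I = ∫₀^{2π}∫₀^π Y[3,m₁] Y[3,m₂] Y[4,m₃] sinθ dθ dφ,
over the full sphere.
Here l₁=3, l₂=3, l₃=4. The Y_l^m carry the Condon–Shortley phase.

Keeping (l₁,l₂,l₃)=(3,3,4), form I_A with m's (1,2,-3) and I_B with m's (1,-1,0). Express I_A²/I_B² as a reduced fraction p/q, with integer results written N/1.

Same 3,3,4: normalisation and zero-m 3j drop out of the ratio.
A: Δ: 2! 4! 4! / 11! → 1/34650; sum: t=1:−1/144 t=2:+1/288 = -1/288; 3j²(3 3 4; 1 2 -3) = Δ·Π!·Σ² = 1/99  (sign +1)
B: Δ: 2! 4! 4! / 11! → 1/34650; sum: t=0:+1/32 t=1:−1/36 t=2:+1/1152 = 5/1152; 3j²(3 3 4; 1 -1 0) = Δ·Π!·Σ² = 1/1386  (sign +1)
I_A²/I_B² = (1/99)/(1/1386) = 14/1

14/1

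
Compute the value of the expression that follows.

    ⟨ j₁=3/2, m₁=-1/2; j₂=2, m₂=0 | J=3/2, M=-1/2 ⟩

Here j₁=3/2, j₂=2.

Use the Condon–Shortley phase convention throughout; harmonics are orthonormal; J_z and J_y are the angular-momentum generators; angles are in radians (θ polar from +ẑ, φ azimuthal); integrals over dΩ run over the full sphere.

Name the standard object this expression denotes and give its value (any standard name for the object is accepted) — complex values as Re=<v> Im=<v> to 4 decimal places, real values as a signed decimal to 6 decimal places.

Clebsch–Gordan coefficient, −√(1/5) ≈ -0.447214

This is a Clebsch–Gordan (vector-coupling) coefficient.
j₁+j₂−J=2  J+j₁−j₂=1  J−j₁+j₂=2  j₁+j₂+J+1=6
(j₁±m₁, j₂±m₂, J±M) = (1,2,2,2,1,2)
P² = 16/45
sum k=1..2:
  [1] −1/1 = -1
  [2] +1/4 = 1/4
S = -3/4
C² = P²·S² = 1/5 ; C = -0.447214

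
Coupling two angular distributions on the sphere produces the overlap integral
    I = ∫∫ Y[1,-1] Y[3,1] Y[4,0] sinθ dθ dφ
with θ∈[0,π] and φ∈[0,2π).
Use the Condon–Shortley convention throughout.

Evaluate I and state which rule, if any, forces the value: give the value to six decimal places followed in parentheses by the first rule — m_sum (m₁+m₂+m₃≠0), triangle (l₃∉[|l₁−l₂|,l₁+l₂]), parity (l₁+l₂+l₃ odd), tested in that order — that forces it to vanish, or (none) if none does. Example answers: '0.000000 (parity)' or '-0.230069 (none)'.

0.150786 (none)

m-sum 0 ✓  L=8 even ✓  2≤4≤4 ✓
Π(2lᵢ+1) = 3×7×9 = 189
triangle coeff Δ(1,3,4) = 1/252
Σ_t [0,0]: t=0:+1/36 = 1/36
(3j)²=4/63 [(1 3 4; 0 0 0)], sign=+1
Σ_t [0,0]: t=0:+1/96 = 1/96
(3j)²=1/42 [(1 3 4; -1 1 0)], sign=+1
⇒ 4πI² = 2/7
I = (+1)√(2/7/(4π)) = 0.15078601
No selection rule forces the value: the integral is nonzero (none).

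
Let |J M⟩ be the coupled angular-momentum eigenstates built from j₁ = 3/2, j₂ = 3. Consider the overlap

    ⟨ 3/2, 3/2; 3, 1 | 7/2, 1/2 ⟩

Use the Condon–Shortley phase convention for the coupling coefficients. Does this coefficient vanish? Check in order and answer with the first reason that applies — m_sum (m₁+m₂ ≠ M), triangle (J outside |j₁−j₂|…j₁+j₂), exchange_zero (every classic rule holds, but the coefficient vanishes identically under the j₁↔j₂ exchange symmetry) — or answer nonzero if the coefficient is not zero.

m_sum

m-sum: m₁+m₂ = 3/2+1 = 5/2, M = 1/2  ✗ ⇒ coefficient is 0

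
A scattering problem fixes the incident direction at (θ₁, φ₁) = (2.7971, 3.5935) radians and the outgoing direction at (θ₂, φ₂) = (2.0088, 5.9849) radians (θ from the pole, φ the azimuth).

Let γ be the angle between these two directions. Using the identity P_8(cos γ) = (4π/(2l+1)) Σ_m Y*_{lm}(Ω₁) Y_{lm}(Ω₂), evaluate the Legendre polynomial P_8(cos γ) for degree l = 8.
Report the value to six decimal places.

Summing Y*_{l m}(θ₁,φ₁)·Y_{l m}(θ₂,φ₂) over m ∈ [−8, 8]; prefactor 4π/(2·8+1) = 0.739198:
  term(m=-8) = 0.00002 - 0.00001j   from Y*(Ω₁)=-0.00008 - 0.00004j, Y(Ω₂)=-0.16976 + 0.15984j
  term(m=-7) = -0.00022 + 0.00036j   from Y*(Ω₁)=-0.00097 - 0.00002j, Y(Ω₂)=0.21598 - 0.37967j
  term(m=-6) = -0.00051 - 0.00237j   from Y*(Ω₁)=-0.00624 + 0.00286j, Y(Ω₂)=-0.07658 + 0.34421j
  term(m=-5) = -0.00180 - 0.00125j   from Y*(Ω₁)=-0.02199 + 0.02671j, Y(Ω₂)=0.00502 + 0.06317j
  term(m=-4) = 0.04522 - 0.00641j   from Y*(Ω₁)=-0.02993 + 0.12399j, Y(Ω₂)=-0.13203 - 0.33283j
  term(m=-3) = -0.02404 + 0.02975j   from Y*(Ω₁)=0.07148 + 0.32722j, Y(Ω₂)=0.07145 + 0.08909j
  term(m=-2) = 0.01206 + 0.17100j   from Y*(Ω₁)=0.35126 + 0.44613j, Y(Ω₂)=0.24975 + 0.16961j
  term(m=-1) = -0.05633 - 0.05249j   from Y*(Ω₁)=0.38807 + 0.18837j, Y(Ω₂)=-0.17061 - 0.05245j
  term(m=+0) = 0.07686 + 0.00000j   from Y*(Ω₁)=-0.27649 + 0.00000j, Y(Ω₂)=-0.27797 + 0.00000j
  term(m=+1) = -0.05633 + 0.05249j   from Y*(Ω₁)=-0.38807 + 0.18837j, Y(Ω₂)=0.17061 - 0.05245j
  term(m=+2) = 0.01206 - 0.17100j   from Y*(Ω₁)=0.35126 - 0.44613j, Y(Ω₂)=0.24975 - 0.16961j
  term(m=+3) = -0.02404 - 0.02975j   from Y*(Ω₁)=-0.07148 + 0.32722j, Y(Ω₂)=-0.07145 + 0.08909j
  term(m=+4) = 0.04522 + 0.00641j   from Y*(Ω₁)=-0.02993 - 0.12399j, Y(Ω₂)=-0.13203 + 0.33283j
  term(m=+5) = -0.00180 + 0.00125j   from Y*(Ω₁)=0.02199 + 0.02671j, Y(Ω₂)=-0.00502 + 0.06317j
  term(m=+6) = -0.00051 + 0.00237j   from Y*(Ω₁)=-0.00624 - 0.00286j, Y(Ω₂)=-0.07658 - 0.34421j
  term(m=+7) = -0.00022 - 0.00036j   from Y*(Ω₁)=0.00097 - 0.00002j, Y(Ω₂)=-0.21598 - 0.37967j
  term(m=+8) = 0.00002 + 0.00001j   from Y*(Ω₁)=-0.00008 + 0.00004j, Y(Ω₂)=-0.16976 - 0.15984j
Accumulated sum 0.02566 + 0.00000j; after 4π/(2l+1) scaling, 0.01897 + 0.00000j ⇒ P_8 = 0.018971

0.018971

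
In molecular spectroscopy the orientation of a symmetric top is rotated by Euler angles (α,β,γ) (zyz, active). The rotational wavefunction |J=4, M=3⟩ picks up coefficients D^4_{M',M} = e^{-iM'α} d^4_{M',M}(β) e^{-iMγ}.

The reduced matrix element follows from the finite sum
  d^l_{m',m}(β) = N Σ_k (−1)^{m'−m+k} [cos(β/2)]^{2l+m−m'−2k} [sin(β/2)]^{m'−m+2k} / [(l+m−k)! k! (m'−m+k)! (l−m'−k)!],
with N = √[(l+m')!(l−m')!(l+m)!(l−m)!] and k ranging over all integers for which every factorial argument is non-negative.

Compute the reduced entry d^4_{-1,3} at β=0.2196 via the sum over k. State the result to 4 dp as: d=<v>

d^4_{-1,3}(β=0.2196) via the finite sum:
Half-angle: c=0.993978, s=0.109580. N=√(6·120·5040·1)=1904.940944
Admissible k: 4..5 (factorial args all ≥0)
  k=4: (−1)^0·1904.9409/(144)·0.9940^4·0.1096^4 = +0.001862
  k=5: (−1)^1·1904.9409/(240)·0.9940^2·0.1096^6 = -0.000014
d^4_{-1,3}(0.2196) = +0.001862 -0.000014 = +0.001848

d=0.0018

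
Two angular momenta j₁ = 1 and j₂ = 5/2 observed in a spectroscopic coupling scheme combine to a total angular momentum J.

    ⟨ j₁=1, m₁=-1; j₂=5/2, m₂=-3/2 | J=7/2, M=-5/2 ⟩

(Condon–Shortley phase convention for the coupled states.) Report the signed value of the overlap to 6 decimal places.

√[8·0!2!5!/8! · 0!2!1!4!1!6!] = √(11520/7)
  +(−1)^0/∏(0,0,2,1,0,4)! = 1/48  (running 1/48)
⟨..|..⟩ = √(11520/7)·(1/48) = +0.845154

+√(5/7) = +0.845154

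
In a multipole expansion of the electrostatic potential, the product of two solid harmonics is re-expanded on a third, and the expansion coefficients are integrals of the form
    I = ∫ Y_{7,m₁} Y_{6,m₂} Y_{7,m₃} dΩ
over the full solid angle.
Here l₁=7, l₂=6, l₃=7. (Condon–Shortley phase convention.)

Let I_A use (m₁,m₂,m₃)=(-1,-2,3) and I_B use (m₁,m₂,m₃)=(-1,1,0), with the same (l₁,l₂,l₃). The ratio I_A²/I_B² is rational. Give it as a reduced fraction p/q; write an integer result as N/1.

Shared (l₁,l₂,l₃)=(7,6,7): N and (l;000)² cancel in I_A²/I_B².
A: Δ = 6!·8!·6!/21! = 1/2444321880; Racah Σ t=0..4: t=0:+1/1393459200 t=1:−1/21772800 t=2:+1/3317760 t=3:−1/3110400 t=4:+1/19906560 = -1/66355200; ⇒ 3j(7 6 7; -1 -2 3)² = 21/92378, sgn -1
B: Δ = 6!·8!·6!/21! = 1/2444321880; Racah Σ t=1..6: t=1:−1/435456000 t=2:+1/8294400 t=3:−1/1244160 t=4:+1/995328 t=5:−1/4147200 t=6:+1/124416000 = 1/11612160; ⇒ 3j(7 6 7; -1 1 0)² = 125/92378, sgn -1
I_A²/I_B² = (21/92378)/(125/92378) = 21/125

21/125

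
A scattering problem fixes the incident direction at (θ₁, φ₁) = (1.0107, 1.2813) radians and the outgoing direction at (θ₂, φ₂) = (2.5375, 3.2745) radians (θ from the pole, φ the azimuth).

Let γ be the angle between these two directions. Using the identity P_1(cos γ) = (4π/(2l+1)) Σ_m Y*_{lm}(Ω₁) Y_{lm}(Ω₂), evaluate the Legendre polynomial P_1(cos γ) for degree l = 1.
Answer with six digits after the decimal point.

Summing Y*_{l m}(θ₁,φ₁)·Y_{l m}(θ₂,φ₂) over m ∈ [−1, 1]; prefactor 4π/(2·1+1) = 4.188790:
  term(m=-1) = -0.02355 - 0.05239j   from Y*(Ω₁)=0.08356 + 0.28052j, Y(Ω₂)=-0.19452 + 0.02601j
  term(m=+0) = -0.10438 + 0.00000j   from Y*(Ω₁)=0.25958 + 0.00000j, Y(Ω₂)=-0.40213 + 0.00000j
  term(m=+1) = -0.02355 + 0.05239j   from Y*(Ω₁)=-0.08356 + 0.28052j, Y(Ω₂)=0.19452 + 0.02601j
Total Σ_m = -0.15148 + 0.00000j. Multiply by 4.188790: -0.63452 + 0.00000j. P_1(cos γ) = -0.634523

-0.634523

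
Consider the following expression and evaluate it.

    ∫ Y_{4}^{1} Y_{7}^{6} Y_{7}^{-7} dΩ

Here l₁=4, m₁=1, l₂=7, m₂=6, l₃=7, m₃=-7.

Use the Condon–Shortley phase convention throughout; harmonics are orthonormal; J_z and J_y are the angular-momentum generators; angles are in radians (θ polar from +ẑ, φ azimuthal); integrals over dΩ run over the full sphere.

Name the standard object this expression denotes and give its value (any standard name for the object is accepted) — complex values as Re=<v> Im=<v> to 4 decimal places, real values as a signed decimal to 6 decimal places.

Gaunt coefficient, +0.197290

This is a Gaunt coefficient — the integral of a triple product of spherical harmonics over the sphere.
m-sum 0 ✓  L=18 even ✓  3≤7≤11 ✓
Π(2lᵢ+1) = 9×15×15 = 2025
triangle coeff Δ(4,7,7) = 1/58198140
Σ_t [0,4]: t=0:+1/17418240 t=1:−1/622080 t=2:+1/230400 t=3:−1/622080 t=4:+1/17418240 = 1/806400
(3j)²=2268/230945 [(4 7 7; 0 0 0)], sign=-1
Σ_t [3,3]: t=3:−1/522547200 = -1/522547200
(3j)²=143/5814 [(4 7 7; 1 6 -7)], sign=-1
⇒ 4πI² = 51030/104329
I = (+1)√(51030/104329/(4π)) = 0.19729012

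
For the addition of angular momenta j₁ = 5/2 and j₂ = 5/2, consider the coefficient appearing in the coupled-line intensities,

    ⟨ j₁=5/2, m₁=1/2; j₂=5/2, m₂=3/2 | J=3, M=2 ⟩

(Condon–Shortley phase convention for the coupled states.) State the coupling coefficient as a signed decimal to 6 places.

j₁+j₂−J=2  J+j₁−j₂=3  J−j₁+j₂=3  j₁+j₂+J+1=9
(j₁±m₁, j₂±m₂, J±M) = (3,2,4,1,5,1)
P² = 48
sum k=1..2:
  [1] −1/12 = -1/12
  [2] +1/24 = 1/24
S = -1/24
C² = P²·S² = 1/12 ; C = -0.288675

-0.288675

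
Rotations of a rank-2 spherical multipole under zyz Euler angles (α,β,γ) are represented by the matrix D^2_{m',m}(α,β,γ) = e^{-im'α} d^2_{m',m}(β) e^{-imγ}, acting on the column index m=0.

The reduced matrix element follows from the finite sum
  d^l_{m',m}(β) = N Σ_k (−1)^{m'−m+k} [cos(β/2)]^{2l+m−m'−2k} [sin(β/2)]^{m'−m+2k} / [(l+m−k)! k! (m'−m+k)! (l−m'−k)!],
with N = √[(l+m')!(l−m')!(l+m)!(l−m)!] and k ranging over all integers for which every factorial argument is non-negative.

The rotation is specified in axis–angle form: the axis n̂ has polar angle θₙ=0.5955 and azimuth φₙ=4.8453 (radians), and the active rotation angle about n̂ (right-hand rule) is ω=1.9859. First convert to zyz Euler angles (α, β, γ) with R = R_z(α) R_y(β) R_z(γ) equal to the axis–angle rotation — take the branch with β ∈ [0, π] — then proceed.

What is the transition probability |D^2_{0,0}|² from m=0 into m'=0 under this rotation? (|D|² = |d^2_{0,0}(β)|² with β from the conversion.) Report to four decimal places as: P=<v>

Axis–angle → zyz. n̂ = (sinθₙcosφₙ, sinθₙsinφₙ, cosθₙ) = (+0.074334, -0.555976, +0.827868), ω = 1.9859.
R = I cosω + sinω [n̂]ₓ + (1−cosω) n̂n̂ᵀ gives
  R = [-0.395531, -0.815555, -0.422403; +0.699567, +0.030483, -0.713917; +0.595115, -0.577875, +0.558478]
β = atan2(√(R₁₃²+R₂₃²), R₃₃) = 0.978246; α = atan2(R₂₃, R₁₃) mod 2π = 4.178117; γ = atan2(R₃₂, −R₃₁) mod 2π = 3.912295
D^2_{0,0}(4.1781,0.9782,3.9123) = e^{-i·0·4.1781}·d^2_{0,0}(0.9782)·e^{-i·0·3.9123}. Compute d first:
With c≡cos(β/2)=0.882745 and s≡sin(β/2)=0.469852, N=[2·2·2·2]^{1/2}=4.000000
The bounds max(0,m−m')=0 and min(l+m,l−m')=2 give 3 terms
  k=0: (−1)^0·4.0000/(4)·0.8827^4·0.4699^0 = +0.607214
  k=1: (−1)^1·4.0000/(1)·0.8827^2·0.4699^2 = -0.688102
  k=2: (−1)^2·4.0000/(4)·0.8827^0·0.4699^4 = +0.048735
d^2_{0,0}(0.9782) = +0.607214 -0.688102 +0.048735 = -0.032153
|D^2_{0,0}|² = |d^2_{0,0}(β)|² = (-0.032153)² = 0.001034 (the z-rotation phases have unit modulus)

P=0.0010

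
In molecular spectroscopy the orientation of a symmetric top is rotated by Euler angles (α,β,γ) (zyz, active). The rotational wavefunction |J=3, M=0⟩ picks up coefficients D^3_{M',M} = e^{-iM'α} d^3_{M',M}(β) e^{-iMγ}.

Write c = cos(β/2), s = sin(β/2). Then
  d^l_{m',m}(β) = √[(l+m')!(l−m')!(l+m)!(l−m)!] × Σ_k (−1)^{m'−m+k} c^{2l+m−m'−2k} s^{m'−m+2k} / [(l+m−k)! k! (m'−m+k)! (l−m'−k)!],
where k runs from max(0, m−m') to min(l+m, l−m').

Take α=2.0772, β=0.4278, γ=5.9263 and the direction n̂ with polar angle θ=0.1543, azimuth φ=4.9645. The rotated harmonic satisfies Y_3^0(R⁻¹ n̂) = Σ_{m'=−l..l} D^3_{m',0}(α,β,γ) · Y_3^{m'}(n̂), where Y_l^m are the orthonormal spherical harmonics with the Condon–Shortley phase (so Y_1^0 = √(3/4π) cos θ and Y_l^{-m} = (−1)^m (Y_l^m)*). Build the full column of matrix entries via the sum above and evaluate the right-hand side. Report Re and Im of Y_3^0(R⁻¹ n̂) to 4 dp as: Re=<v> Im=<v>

Re=0.1581 Im=0.0000

Need the full column D^3_{m',0} for m'=−3..3 at α=2.0772, β=0.4278, γ=5.9263.
cos(β/2)=0.977210, sin(β/2)=0.212273
d^3_{-3,0}: single k=3 term ⇒ +0.039917;  D = +0.039864-0.002058i
d^3_{-2,0}: k∈[2..3] ⇒ +0.225061 -0.010620 = +0.214442;  D = -0.113543-0.181916i
d^3_{-1,0}: k∈[1..3] ⇒ +0.655277 -0.092759 +0.001459 = +0.563977;  D = -0.273549+0.493195i
d^3_{0,0}: k∈[0..3] ⇒ +0.870821 -0.369814 +0.017450 -0.000091 = +0.518365;  D = +0.518365+0.000000i
d^3_{1,0}: k∈[0..2] ⇒ -0.655277 +0.092759 -0.001459 = -0.563977;  D = +0.273549+0.493195i
d^3_{2,0}: k∈[0..1] ⇒ +0.225061 -0.010620 = +0.214442;  D = -0.113543+0.181916i
d^3_{3,0}: single k=0 term ⇒ -0.039917;  D = -0.039864-0.002058i
Y_3^{m'}(θ=0.1543,φ=4.9645) and Σ D·Y over m':
  (+0.0399-0.0021i)·(-0.0010-0.0011i)  (-0.1135-0.1819i)·(-0.0209+0.0115i)  (-0.2735+0.4932i)·(+0.0481+0.1867i)  (+0.5184+0.0000i)·(+0.6939+0.0000i)  (+0.2735+0.4932i)·(-0.0481+0.1867i)  (-0.1135+0.1819i)·(-0.0209-0.0115i)  (-0.0399-0.0021i)·(+0.0010-0.0011i)
Y_3^0(R⁻¹ n̂) = +0.158073-0.000000i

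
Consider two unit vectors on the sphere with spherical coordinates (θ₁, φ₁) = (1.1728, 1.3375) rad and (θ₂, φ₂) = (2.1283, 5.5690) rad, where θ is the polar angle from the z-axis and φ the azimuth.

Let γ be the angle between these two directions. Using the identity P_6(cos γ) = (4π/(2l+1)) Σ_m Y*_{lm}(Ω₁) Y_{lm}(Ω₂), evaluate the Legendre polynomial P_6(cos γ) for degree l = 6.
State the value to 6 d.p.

Summing Y*_{l m}(θ₁,φ₁)·Y_{l m}(θ₂,φ₂) over m ∈ [−6, 6]; prefactor 4π/(2·6+1) = 0.966644:
  [-6]  conj(Y_{6,-6})(Ω₁) = -0.050452+0.292127i ; Y_{6,-6}(Ω₂) = -0.074746-0.164158i ; Δ = +0.051726-0.013553i
  [-5]  conj(Y_{6,-5})(Ω₁) = +0.396948+0.169849i ; Y_{6,-5}(Ω₂) = +0.354214+0.162165i ; Δ = +0.113061+0.124534i
  [-4]  conj(Y_{6,-4})(Ω₁) = +0.100049-0.135048i ; Y_{6,-4}(Ω₂) = -0.369126+0.108085i ; Δ = -0.022334+0.060664i
  [-3]  conj(Y_{6,-3})(Ω₁) = +0.171679+0.203871i ; Y_{6,-3}(Ω₂) = +0.009009-0.014001i ; Δ = +0.004401-0.000567i
  [-2]  conj(Y_{6,-2})(Ω₁) = +0.237106-0.119427i ; Y_{6,-2}(Ω₂) = -0.048365-0.337282i ; Δ = -0.051748-0.074195i
  [-1]  conj(Y_{6,-1})(Ω₁) = +0.042135+0.177319i ; Y_{6,-1}(Ω₂) = +0.113460+0.098350i ; Δ = -0.012659+0.024263i
  [+0]  conj(Y_{6,0})(Ω₁) = +0.282734-0.000000i ; Y_{6,0}(Ω₂) = +0.303630+0.000000i ; Δ = +0.085846+0.000000i
  [+1]  conj(Y_{6,1})(Ω₁) = -0.042135+0.177319i ; Y_{6,1}(Ω₂) = -0.113460+0.098350i ; Δ = -0.012659-0.024263i
  [+2]  conj(Y_{6,2})(Ω₁) = +0.237106+0.119427i ; Y_{6,2}(Ω₂) = -0.048365+0.337282i ; Δ = -0.051748+0.074195i
  [+3]  conj(Y_{6,3})(Ω₁) = -0.171679+0.203871i ; Y_{6,3}(Ω₂) = -0.009009-0.014001i ; Δ = +0.004401+0.000567i
  [+4]  conj(Y_{6,4})(Ω₁) = +0.100049+0.135048i ; Y_{6,4}(Ω₂) = -0.369126-0.108085i ; Δ = -0.022334-0.060664i
  [+5]  conj(Y_{6,5})(Ω₁) = -0.396948+0.169849i ; Y_{6,5}(Ω₂) = -0.354214+0.162165i ; Δ = +0.113061-0.124534i
  [+6]  conj(Y_{6,6})(Ω₁) = -0.050452-0.292127i ; Y_{6,6}(Ω₂) = -0.074746+0.164158i ; Δ = +0.051726+0.013553i
Total Σ_m = +0.250741+0.000000i. Multiply by 0.966644: +0.242378+0.000000i. P_6(cos γ) = 0.242378

0.242378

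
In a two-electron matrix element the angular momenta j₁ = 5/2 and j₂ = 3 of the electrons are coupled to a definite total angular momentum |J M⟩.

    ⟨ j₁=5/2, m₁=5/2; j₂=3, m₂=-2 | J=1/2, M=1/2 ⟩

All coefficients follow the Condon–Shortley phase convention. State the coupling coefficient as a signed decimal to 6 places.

triangle: 5!×0!×1!/7! = 120/5040
(j±m)!: 5!×0!×1!×5!×1!×0! = 14400
prefactor² = (2J+1)×Δ×N² = 4800/7
  k=0: +1/(0!×5!×0!×1!×0!×0!) = 1/120
Σ = 1/120  ⇒  CG² = 4800/7×(1/120)² = 1/21
CG = +√(1/21) = +0.218218

+√(1/21) = +0.218218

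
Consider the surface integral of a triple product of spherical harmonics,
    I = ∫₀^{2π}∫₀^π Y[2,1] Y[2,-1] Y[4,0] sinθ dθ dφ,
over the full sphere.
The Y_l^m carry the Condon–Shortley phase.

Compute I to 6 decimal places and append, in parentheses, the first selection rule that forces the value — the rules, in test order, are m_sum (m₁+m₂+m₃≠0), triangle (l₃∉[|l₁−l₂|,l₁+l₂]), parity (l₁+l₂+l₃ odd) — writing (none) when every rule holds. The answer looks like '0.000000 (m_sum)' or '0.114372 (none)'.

0.161197 (none)

Checks pass: Σm=0; 8 even; l₃=4∈[0,4].
(2·2+1)(2·2+1)(2·4+1) = 225
Δ: 0! 4! 4! / 9! → 1/630
sum: t=0:+1/16 = 1/16
3j²(2 2 4; 0 0 0) = Δ·Π!·Σ² = 2/35  (sign +1)
sum: t=0:+1/36 = 1/36
3j²(2 2 4; 1 -1 0) = Δ·Π!·Σ² = 8/315  (sign +1)
combine: 4πI² = 225·2/35·8/315 = 16/49
take √, sign +1: I = 0.16119702
No selection rule forces the value: the integral is nonzero (none).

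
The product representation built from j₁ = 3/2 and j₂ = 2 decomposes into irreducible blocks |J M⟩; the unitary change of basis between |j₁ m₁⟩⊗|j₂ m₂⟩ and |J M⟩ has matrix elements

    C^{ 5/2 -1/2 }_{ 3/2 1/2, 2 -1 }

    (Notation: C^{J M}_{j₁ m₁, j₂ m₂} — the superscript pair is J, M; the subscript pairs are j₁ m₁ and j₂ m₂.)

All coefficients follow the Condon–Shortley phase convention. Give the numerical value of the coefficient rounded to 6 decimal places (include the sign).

+√(5/14) ≈ +0.597614

j₁+j₂−J=1  J+j₁−j₂=2  J−j₁+j₂=3  j₁+j₂+J+1=7
(j₁±m₁, j₂±m₂, J±M) = (2,1,1,3,2,3)
P² = 72/35
sum k=0..1:
  [0] +1/2 = 1/2
  [1] −1/12 = -1/12
S = 5/12
C² = P²·S² = 5/14 ; C = +0.597614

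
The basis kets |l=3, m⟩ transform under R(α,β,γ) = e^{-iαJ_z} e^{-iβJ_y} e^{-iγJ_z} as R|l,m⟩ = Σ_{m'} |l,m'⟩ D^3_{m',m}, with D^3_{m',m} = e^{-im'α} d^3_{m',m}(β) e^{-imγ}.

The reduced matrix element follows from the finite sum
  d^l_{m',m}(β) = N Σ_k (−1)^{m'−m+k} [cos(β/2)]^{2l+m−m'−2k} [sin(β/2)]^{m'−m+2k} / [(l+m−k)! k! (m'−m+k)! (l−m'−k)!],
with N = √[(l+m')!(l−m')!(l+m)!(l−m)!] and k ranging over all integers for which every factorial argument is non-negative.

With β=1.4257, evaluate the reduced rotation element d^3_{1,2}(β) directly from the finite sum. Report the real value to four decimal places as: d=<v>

d=-0.2535

d^3_{1,2}(β=1.4257) via the finite sum:
c=cos(1.425700/2)=0.756501, s=sin(1.425700/2)=0.653992; N=√[24·2·120·1]=75.894664
k∈{1,2} keeps every argument non-negative
  k=1: (−1)^0·75.8947/(24)·0.7565^5·0.6540^1 = +0.512413
  k=2: (−1)^1·75.8947/(12)·0.7565^3·0.6540^3 = -0.765908
d^3_{1,2}(1.4257) = +0.512413 -0.765908 = -0.253495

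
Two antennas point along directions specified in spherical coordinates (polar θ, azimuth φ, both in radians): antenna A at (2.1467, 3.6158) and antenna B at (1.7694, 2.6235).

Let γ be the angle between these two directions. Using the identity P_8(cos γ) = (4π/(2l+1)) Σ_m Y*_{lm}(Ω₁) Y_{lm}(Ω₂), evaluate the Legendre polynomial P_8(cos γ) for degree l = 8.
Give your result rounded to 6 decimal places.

Summing Y*_{l m}(θ₁,φ₁)·Y_{l m}(θ₂,φ₂) over m ∈ [−8, 8]; prefactor 4π/(2·8+1) = 0.739198:
  [-8]  conj(Y_{8,-8})(Ω₁) = -0.100300-0.076576i ; Y_{8,-8}(Ω₂) = -0.236425-0.370772i ; Δ = -0.004679+0.055293i
  [-7]  conj(Y_{8,-7})(Ω₁) = -0.322584-0.057987i ; Y_{8,-7}(Ω₂) = -0.313166-0.165055i ; Δ = +0.091451+0.071404i
  [-6]  conj(Y_{8,-6})(Ω₁) = -0.432127+0.131946i ; Y_{8,-6}(Ω₂) = +0.138958-0.004592i ; Δ = -0.059442+0.020319i
  [-5]  conj(Y_{8,-5})(Ω₁) = -0.191029+0.185441i ; Y_{8,-5}(Ω₂) = +0.299026-0.183799i ; Δ = -0.023039+0.090563i
  [-4]  conj(Y_{8,-4})(Ω₁) = +0.053273-0.157566i ; Y_{8,-4}(Ω₂) = -0.012978+0.023667i ; Δ = +0.003038+0.003306i
  [-3]  conj(Y_{8,-3})(Ω₁) = -0.053058-0.355456i ; Y_{8,-3}(Ω₂) = +0.005490+0.332325i ; Δ = +0.117836-0.019584i
  [-2]  conj(Y_{8,-2})(Ω₁) = -0.008024-0.011183i ; Y_{8,-2}(Ω₂) = +0.012059+0.020365i ; Δ = +0.000131-0.000298i
  [-1]  conj(Y_{8,-1})(Ω₁) = +0.306666+0.157402i ; Y_{8,-1}(Ω₂) = -0.278402-0.158698i ; Δ = -0.060397-0.092488i
  [+0]  conj(Y_{8,0})(Ω₁) = +0.066327-0.000000i ; Y_{8,0}(Ω₂) = -0.038538+0.000000i ; Δ = -0.002556+0.000000i
  [+1]  conj(Y_{8,1})(Ω₁) = -0.306666+0.157402i ; Y_{8,1}(Ω₂) = +0.278402-0.158698i ; Δ = -0.060397+0.092488i
  [+2]  conj(Y_{8,2})(Ω₁) = -0.008024+0.011183i ; Y_{8,2}(Ω₂) = +0.012059-0.020365i ; Δ = +0.000131+0.000298i
  [+3]  conj(Y_{8,3})(Ω₁) = +0.053058-0.355456i ; Y_{8,3}(Ω₂) = -0.005490+0.332325i ; Δ = +0.117836+0.019584i
  [+4]  conj(Y_{8,4})(Ω₁) = +0.053273+0.157566i ; Y_{8,4}(Ω₂) = -0.012978-0.023667i ; Δ = +0.003038-0.003306i
  [+5]  conj(Y_{8,5})(Ω₁) = +0.191029+0.185441i ; Y_{8,5}(Ω₂) = -0.299026-0.183799i ; Δ = -0.023039-0.090563i
  [+6]  conj(Y_{8,6})(Ω₁) = -0.432127-0.131946i ; Y_{8,6}(Ω₂) = +0.138958+0.004592i ; Δ = -0.059442-0.020319i
  [+7]  conj(Y_{8,7})(Ω₁) = +0.322584-0.057987i ; Y_{8,7}(Ω₂) = +0.313166-0.165055i ; Δ = +0.091451-0.071404i
  [+8]  conj(Y_{8,8})(Ω₁) = -0.100300+0.076576i ; Y_{8,8}(Ω₂) = -0.236425+0.370772i ; Δ = -0.004679-0.055293i
Accumulated sum +0.127243+0.000000i; after 4π/(2l+1) scaling, +0.094058+0.000000i ⇒ P_8 = 0.094058

0.094058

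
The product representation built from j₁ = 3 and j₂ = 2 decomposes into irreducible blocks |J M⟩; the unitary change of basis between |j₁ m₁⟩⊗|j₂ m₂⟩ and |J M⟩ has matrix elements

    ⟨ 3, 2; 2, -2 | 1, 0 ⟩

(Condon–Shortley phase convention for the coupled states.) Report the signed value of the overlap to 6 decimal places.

+√(1/7) ≈ +0.377964

√[3·4!2!0!/7! · 5!1!0!4!1!1!] = √(576/7)
  +(−1)^0/∏(0,4,1,0,1,0)! = 1/24  (running 1/24)
⟨..|..⟩ = √(576/7)·(1/24) = +0.377964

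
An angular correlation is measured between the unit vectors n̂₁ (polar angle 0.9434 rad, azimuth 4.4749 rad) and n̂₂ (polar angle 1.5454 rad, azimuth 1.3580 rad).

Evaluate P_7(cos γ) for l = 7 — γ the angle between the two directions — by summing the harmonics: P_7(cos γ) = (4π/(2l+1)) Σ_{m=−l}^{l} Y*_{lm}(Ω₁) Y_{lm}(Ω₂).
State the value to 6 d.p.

0.216551

Term-by-term m-sum for l=7 (normalisation 4π/15 = 0.837758):
  m=-7: Y*=(0.113479, -0.010427)  Y=(-0.497267, 0.040478)  product (-0.056008, 0.009778)
  m=-6: Y*=(-0.044939, 0.305907)  Y=(-0.013742, -0.045384)  product (0.014501, -0.002164)
  m=-5: Y*=(-0.411790, -0.166077)  Y=(-0.317602, 0.176328)  product (0.160069, -0.019864)
  m=-4: Y*=(0.159310, -0.222756)  Y=(-0.036697, -0.041873)  product (-0.015174, 0.001504)
  m=-3: Y*=(-0.105982, -0.122689)  Y=(-0.194789, 0.262504)  product (0.052851, -0.003922)
  m=-2: Y*=(0.317179, -0.163108)  Y=(-0.053988, -0.024473)  product (-0.021116, 0.001044)
  m=-1: Y*=(-0.003582, -0.014800)  Y=(-0.066256, 0.306646)  product (0.004776, -0.000118)
  m=+0: Y*=(0.353185, -0.000000)  Y=(-0.060338, 0.000000)  product (-0.021310, 0.000000)
  m=+1: Y*=(0.003582, -0.014800)  Y=(0.066256, 0.306646)  product (0.004776, 0.000118)
  m=+2: Y*=(0.317179, 0.163108)  Y=(-0.053988, 0.024473)  product (-0.021116, -0.001044)
  m=+3: Y*=(0.105982, -0.122689)  Y=(0.194789, 0.262504)  product (0.052851, 0.003922)
  m=+4: Y*=(0.159310, 0.222756)  Y=(-0.036697, 0.041873)  product (-0.015174, -0.001504)
  m=+5: Y*=(0.411790, -0.166077)  Y=(0.317602, 0.176328)  product (0.160069, 0.019864)
  m=+6: Y*=(-0.044939, -0.305907)  Y=(-0.013742, 0.045384)  product (0.014501, 0.002164)
  m=+7: Y*=(-0.113479, -0.010427)  Y=(0.497267, 0.040478)  product (-0.056008, -0.009778)
Accumulated sum (0.258489, 0.000000); after 4π/(2l+1) scaling, (0.216551, 0.000000) ⇒ P_7 = 0.216551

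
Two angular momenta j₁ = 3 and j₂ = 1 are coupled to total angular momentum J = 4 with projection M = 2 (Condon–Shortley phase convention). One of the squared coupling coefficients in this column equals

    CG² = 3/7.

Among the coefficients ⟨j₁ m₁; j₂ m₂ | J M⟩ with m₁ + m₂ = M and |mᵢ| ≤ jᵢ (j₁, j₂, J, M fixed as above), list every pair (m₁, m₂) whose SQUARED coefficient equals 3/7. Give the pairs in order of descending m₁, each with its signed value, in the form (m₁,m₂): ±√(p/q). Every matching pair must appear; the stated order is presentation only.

Admissible pairs with m₁+m₂ = M = 2: (1,1), (2,0), (3,-1)
  (m₁,m₂)=(3,-1): CG² = 1/28, CG = +√(1/28)
  (m₁,m₂)=(2,0): CG² = 3/7, CG = +√(3/7)   ← matches the target
  (m₁,m₂)=(1,1): CG² = 15/28, CG = +√(15/28)
Pairs with CG² = 3/7: (2,0): +√(3/7)

(2,0): +√(3/7)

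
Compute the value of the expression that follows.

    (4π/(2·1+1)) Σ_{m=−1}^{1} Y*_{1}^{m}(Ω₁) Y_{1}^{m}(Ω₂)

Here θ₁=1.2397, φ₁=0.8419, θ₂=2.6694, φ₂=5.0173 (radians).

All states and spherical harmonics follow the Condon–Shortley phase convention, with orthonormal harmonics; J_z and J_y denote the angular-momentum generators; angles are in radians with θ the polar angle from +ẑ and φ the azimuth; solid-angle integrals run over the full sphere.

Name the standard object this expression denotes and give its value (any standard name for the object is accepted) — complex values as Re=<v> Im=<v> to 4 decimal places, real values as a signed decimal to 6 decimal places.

This sum is the spherical-harmonic addition theorem: it equals the Legendre polynomial P_l(cos γ) of the angle γ between the two directions.
Summing Y*_{l m}(θ₁,φ₁)·Y_{l m}(θ₂,φ₂) over m ∈ [−1, 1]; prefactor 4π/(2·1+1) = 4.188790:
  m=-1: Y*=(0.217617, 0.243711)  Y=(0.047176, 0.149896)  product (-0.026265, 0.044117)
  m=+0: Y*=(0.158835, -0.000000)  Y=(-0.435136, 0.000000)  product (-0.069115, 0.000000)
  m=+1: Y*=(-0.217617, 0.243711)  Y=(-0.047176, 0.149896)  product (-0.026265, -0.044117)
Accumulated sum (-0.121645, 0.000000); after 4π/(2l+1) scaling, (-0.509544, 0.000000) ⇒ P_1 = -0.509544

Legendre polynomial (addition theorem), -0.509544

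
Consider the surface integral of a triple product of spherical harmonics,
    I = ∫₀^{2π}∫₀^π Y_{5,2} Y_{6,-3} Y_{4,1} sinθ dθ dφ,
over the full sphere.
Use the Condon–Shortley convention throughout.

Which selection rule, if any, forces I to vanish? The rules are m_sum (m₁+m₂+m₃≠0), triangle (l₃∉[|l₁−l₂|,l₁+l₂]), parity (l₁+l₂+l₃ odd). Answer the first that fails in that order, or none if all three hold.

Σmᵢ = 0  ✓
l₃∈[|l₁−l₂|,l₁+l₂]=[1,11], have l₃=4  ✓
Σlᵢ = 15 ⇒ odd  ✗

parity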